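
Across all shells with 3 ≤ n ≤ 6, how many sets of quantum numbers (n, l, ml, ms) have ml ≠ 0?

Count contributing orbitals for each principal shell:
n=3 → 6; n=4 → 12; n=5 → 20; n=6 → 30.
Orbitals: 6 + 12 + 20 + 30 = 68. Including both spin states (ms = ±1/2) gives 2 × 68 = 136 states.

136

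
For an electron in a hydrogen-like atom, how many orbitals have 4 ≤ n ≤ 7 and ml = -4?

Per-shell orbital counts meeting the constraint:
n=5 → 1; n=6 → 2; n=7 → 3.
Total orbitals: 1 + 2 + 3 = 6.

6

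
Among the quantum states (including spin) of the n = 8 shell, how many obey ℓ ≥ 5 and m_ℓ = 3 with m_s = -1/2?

The n = 8 shell has ℓ = 0 through 7; check each.
Per ℓ-value: ℓ=5 → 1; ℓ=6 → 1; ℓ=7 → 1.
Orbitals: 1 + 1 + 1 = 3. With m_s fixed to a single value there is one state per orbital, giving 3 states.

3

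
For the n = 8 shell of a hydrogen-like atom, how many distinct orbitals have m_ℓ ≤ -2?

The n = 8 shell has ℓ = 0 through 7; check each.
Orbitals with m_ℓ ≤ -2, by ℓ: ℓ=2 → 1; ℓ=3 → 2; ℓ=4 → 3; ℓ=5 → 4; ℓ=6 → 5; ℓ=7 → 6.
Total orbitals: 1 + 2 + 3 + 4 + 5 + 6 = 21.

21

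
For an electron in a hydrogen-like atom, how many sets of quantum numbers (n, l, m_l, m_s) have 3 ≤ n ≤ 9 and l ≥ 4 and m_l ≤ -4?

For each n in the range, tally the orbitals obeying l ≥ 4 and m_l ≤ -4:
n=5 → 1; n=6 → 3; n=7 → 6; n=8 → 10; n=9 → 15.
Orbitals: 1 + 3 + 6 + 10 + 15 = 35. Including both spin states (m_s = ±1/2) gives 2 × 35 = 70 states.

70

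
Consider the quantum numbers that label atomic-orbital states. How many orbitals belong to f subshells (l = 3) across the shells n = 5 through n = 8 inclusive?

An f subshell (l = 3) exists for every n ≥ 4, so shells n = 5, 6, 7, 8 each contribute one — 4 subshells.
Since each f subshell has 2·3+1 = 7 orbitals, the total is 4 × 7 = 28.

28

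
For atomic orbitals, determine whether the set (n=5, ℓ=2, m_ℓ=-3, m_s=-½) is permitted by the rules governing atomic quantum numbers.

Not allowed

The magnetic quantum number must satisfy −ℓ ≤ m_ℓ ≤ ℓ. With ℓ = 2, m_ℓ can only be -2, -1, 0, 1, 2, so m_ℓ = -3 is forbidden.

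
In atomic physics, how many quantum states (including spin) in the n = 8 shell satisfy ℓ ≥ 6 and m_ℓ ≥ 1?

26

For n = 8, ℓ ranges over 0 … 7.
Per ℓ-value: ℓ=6 → 6; ℓ=7 → 7.
Orbitals: 6 + 7 = 13. Each orbital carries two spin states, so 13 × 2 = 26 states.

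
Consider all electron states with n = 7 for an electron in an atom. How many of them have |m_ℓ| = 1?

24

Per ℓ-value: ℓ=1 → 2; ℓ=2 → 2; ℓ=3 → 2; ℓ=4 → 2; ℓ=5 → 2; ℓ=6 → 2.
Orbitals: 2 + 2 + 2 + 2 + 2 + 2 = 12. Each orbital carries two spin states, so 12 × 2 = 24 states.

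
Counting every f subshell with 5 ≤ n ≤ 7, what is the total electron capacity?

An f subshell (ℓ = 3) exists for every n ≥ 4, so shells n = 5, 6, 7 each contribute one — 3 subshells.
Since each f subshell holds 2(2·3+1) = 14 electrons, the total is 3 × 14 = 42.

42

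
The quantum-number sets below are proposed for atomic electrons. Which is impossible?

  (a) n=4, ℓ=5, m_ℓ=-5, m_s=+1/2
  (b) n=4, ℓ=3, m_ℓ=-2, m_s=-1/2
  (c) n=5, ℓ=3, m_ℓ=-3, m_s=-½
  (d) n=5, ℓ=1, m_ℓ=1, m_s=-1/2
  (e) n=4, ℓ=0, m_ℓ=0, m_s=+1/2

(a) has ℓ = 5 ≥ n = 4, violating 0 ≤ ℓ ≤ n−1.
The remaining sets (b), (c), (d), (e) satisfy all four rules.

(a)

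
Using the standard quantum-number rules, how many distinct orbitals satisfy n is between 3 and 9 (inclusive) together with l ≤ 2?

63

Count contributing orbitals for each principal shell:
n=3 → 9; n=4 → 9; n=5 → 9; n=6 → 9; n=7 → 9; n=8 → 9; n=9 → 9.
Total orbitals: 9 + 9 + 9 + 9 + 9 + 9 + 9 = 63.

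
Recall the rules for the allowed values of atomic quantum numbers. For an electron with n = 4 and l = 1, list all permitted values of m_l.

-1, 0, 1

m_l takes every integer from −l to +l. With l = 1 that gives the 3 values -1, 0, 1.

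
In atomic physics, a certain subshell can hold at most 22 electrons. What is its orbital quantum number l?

l = 5

2(2l+1) = 22 ⇒ 2l+1 = 11 ⇒ l = 5.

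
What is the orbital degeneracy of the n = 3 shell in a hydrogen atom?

9

The n = 3 shell contains n² = 3² = 9 orbitals.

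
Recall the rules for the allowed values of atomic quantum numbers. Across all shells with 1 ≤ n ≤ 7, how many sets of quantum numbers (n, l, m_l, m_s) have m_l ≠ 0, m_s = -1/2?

Treat each shell separately and count matching orbitals:
n=2 → 2; n=3 → 6; n=4 → 12; n=5 → 20; n=6 → 30; n=7 → 42.
Orbitals: 2 + 6 + 12 + 20 + 30 + 42 = 112. With m_s fixed to -1/2 there is one state per orbital, so 112 states.

112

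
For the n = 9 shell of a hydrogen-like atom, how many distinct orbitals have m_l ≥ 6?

Contributions: l=6 → 1; l=7 → 2; l=8 → 3.
Total orbitals: 1 + 2 + 3 = 6.

6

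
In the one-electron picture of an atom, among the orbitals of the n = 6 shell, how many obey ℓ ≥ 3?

27

For n = 6, ℓ ranges over 0 … 5.
Orbitals with ℓ ≥ 3, by ℓ: ℓ=3 → 7; ℓ=4 → 9; ℓ=5 → 11.
Total orbitals: 7 + 9 + 11 = 27.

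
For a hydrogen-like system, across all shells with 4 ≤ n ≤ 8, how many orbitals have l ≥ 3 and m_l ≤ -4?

Count contributing orbitals for each principal shell:
n=5 → 1; n=6 → 3; n=7 → 6; n=8 → 10.
Total orbitals: 1 + 3 + 6 + 10 = 20.

20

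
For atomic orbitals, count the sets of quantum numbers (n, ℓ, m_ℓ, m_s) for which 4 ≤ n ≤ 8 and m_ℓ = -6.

Per-shell orbital counts meeting the constraint:
n=7 → 1; n=8 → 2.
Orbitals: 1 + 2 = 3. Including both spin states (m_s = ±1/2) gives 2 × 3 = 6 states.

6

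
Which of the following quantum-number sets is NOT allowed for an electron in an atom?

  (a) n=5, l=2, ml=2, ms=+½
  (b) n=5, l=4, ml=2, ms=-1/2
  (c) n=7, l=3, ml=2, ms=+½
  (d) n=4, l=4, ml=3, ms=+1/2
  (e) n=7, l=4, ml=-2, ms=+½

(d) has l = 4 ≥ n = 4, violating 0 ≤ l ≤ n−1.
The remaining sets (a), (b), (c), (e) satisfy all four rules.

(d)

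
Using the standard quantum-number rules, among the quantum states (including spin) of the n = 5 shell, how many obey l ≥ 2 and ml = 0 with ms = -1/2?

With n = 5 the allowed l are 0, 1, …, 4.
Contributions: l=2 → 1; l=3 → 1; l=4 → 1.
Orbitals: 1 + 1 + 1 = 3. With ms fixed to a single value there is one state per orbital, giving 3 states.

3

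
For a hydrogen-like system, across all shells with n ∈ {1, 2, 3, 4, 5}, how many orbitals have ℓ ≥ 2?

Per-shell orbital counts meeting the constraint:
n=3 → 5; n=4 → 12; n=5 → 21.
Total orbitals: 5 + 12 + 21 = 38.

38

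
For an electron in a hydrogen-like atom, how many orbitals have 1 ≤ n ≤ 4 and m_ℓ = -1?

6

Count contributing orbitals for each principal shell:
n=2 → 1; n=3 → 2; n=4 → 3.
Total orbitals: 1 + 2 + 3 = 6.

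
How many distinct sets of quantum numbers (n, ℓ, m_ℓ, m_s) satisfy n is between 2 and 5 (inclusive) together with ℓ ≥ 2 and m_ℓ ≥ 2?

20

Per-shell orbital counts meeting the constraint:
n=3 → 1; n=4 → 3; n=5 → 6.
Orbitals: 1 + 3 + 6 = 10. Including both spin states (m_s = ±1/2) gives 2 × 10 = 20 states.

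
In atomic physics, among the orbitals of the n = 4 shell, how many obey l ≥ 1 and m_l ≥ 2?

The (l, m_l) pairs meeting l ≥ 1 and m_l ≥ 2 give: l=2 → 1; l=3 → 2.
Total orbitals: 1 + 2 = 3.

3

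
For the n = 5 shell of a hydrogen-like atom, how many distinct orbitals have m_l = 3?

Orbitals with m_l = 3, by l: l=3 → 1; l=4 → 1.
Total orbitals: 1 + 1 = 2.

2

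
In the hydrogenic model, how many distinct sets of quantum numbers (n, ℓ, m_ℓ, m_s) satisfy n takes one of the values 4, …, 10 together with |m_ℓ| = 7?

Go shell by shell, enumerating (ℓ, m_ℓ) with |m_ℓ| = 7:
n=8 → 2; n=9 → 4; n=10 → 6.
Orbitals: 2 + 4 + 6 = 12. Including both spin states (m_s = ±1/2) gives 2 × 12 = 24 states.

24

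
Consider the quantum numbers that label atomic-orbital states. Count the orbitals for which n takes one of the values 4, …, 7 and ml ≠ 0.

104

Go shell by shell, enumerating (l, ml) with ml ≠ 0:
n=4 → 12; n=5 → 20; n=6 → 30; n=7 → 42.
Total orbitals: 12 + 20 + 30 + 42 = 104.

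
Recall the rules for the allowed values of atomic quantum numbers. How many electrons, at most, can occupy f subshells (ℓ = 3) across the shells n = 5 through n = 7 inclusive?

An f subshell (ℓ = 3) exists for every n ≥ 4, so shells n = 5, 6, 7 each contribute one — 3 subshells.
Since each f subshell holds 2(2·3+1) = 14 electrons, the total is 3 × 14 = 42.

42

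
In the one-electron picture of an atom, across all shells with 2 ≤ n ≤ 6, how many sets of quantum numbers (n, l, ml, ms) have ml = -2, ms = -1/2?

10

Work shell by shell — for each n, count the (l, ml) pairs that satisfy ml = -2:
n=3 → 1; n=4 → 2; n=5 → 3; n=6 → 4.
Orbitals: 1 + 2 + 3 + 4 = 10. With ms fixed to -1/2 there is one state per orbital, so 10 states.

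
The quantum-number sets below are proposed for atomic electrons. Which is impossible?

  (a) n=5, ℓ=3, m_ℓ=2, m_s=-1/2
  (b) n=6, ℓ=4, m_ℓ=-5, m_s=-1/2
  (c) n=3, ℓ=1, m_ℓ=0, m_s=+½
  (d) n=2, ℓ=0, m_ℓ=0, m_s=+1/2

(b)

(b) has |m_ℓ| = 5 > ℓ = 4, violating −ℓ ≤ m_ℓ ≤ ℓ.
The remaining sets (a), (c), (d) satisfy all four rules.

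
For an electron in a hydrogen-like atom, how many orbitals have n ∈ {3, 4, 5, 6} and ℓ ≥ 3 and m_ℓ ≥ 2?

16

Count contributing orbitals for each principal shell:
n=4 → 2; n=5 → 5; n=6 → 9.
Total orbitals: 2 + 5 + 9 = 16.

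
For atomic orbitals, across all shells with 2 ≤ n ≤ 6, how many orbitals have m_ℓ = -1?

15

For each n in the range, tally the orbitals obeying m_ℓ = -1:
n=2 → 1; n=3 → 2; n=4 → 3; n=5 → 4; n=6 → 5.
Total orbitals: 1 + 2 + 3 + 4 + 5 = 15.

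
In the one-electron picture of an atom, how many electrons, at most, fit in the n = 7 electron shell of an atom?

A shell holds 2n² electrons: 2 × 7² = 2 × 49 = 98.

98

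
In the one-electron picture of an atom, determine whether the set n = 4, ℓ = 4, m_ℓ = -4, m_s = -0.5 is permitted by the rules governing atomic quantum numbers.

The orbital quantum number must satisfy 0 ≤ ℓ ≤ n−1. With n = 4 the allowed ℓ values are 0, 1, 2, 3, so ℓ = 4 is out of range.

Not allowed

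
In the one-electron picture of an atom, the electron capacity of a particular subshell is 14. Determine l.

2(2l+1) = 14 ⇒ 2l+1 = 7 ⇒ l = 3.

l = 3 (f)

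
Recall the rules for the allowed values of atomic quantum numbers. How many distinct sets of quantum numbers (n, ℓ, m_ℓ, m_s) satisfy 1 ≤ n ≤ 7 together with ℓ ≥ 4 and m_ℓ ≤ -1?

56

Count contributing orbitals for each principal shell:
n=5 → 4; n=6 → 9; n=7 → 15.
Orbitals: 4 + 9 + 15 = 28. Including both spin states (m_s = ±1/2) gives 2 × 28 = 56 states.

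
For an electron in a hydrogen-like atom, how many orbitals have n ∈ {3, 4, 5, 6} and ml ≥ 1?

34

Treat each shell separately and count matching orbitals:
n=3 → 3; n=4 → 6; n=5 → 10; n=6 → 15.
Total orbitals: 3 + 6 + 10 + 15 = 34.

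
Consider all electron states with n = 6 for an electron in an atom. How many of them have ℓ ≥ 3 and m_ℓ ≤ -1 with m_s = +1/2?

12

The n = 6 shell has ℓ = 0 through 5; check each.
Orbitals with ℓ ≥ 3 and m_ℓ ≤ -1, by ℓ: ℓ=3 → 3; ℓ=4 → 4; ℓ=5 → 5.
Orbitals: 3 + 4 + 5 = 12. With m_s fixed to a single value there is one state per orbital, giving 12 states.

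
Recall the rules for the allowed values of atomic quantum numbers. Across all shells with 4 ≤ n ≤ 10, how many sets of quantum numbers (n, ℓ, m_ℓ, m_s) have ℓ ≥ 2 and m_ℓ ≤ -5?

70

Go shell by shell, enumerating (ℓ, m_ℓ) with ℓ ≥ 2 and m_ℓ ≤ -5:
n=6 → 1; n=7 → 3; n=8 → 6; n=9 → 10; n=10 → 15.
Orbitals: 1 + 3 + 6 + 10 + 15 = 35. Including both spin states (m_s = ±1/2) gives 2 × 35 = 70 states.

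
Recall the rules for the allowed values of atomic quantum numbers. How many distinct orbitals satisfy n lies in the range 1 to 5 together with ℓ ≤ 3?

46

Per-shell orbital counts meeting the constraint:
n=1 → 1; n=2 → 4; n=3 → 9; n=4 → 16; n=5 → 16.
Total orbitals: 1 + 4 + 9 + 16 + 16 = 46.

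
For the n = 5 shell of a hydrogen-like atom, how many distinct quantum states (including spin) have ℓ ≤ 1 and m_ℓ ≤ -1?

2

With n = 5 the allowed ℓ are 0, 1, …, 4.
Orbitals with ℓ ≤ 1 and m_ℓ ≤ -1, by ℓ: ℓ=1 → 1.
Orbitals: 1. Each orbital carries two spin states, so 1 × 2 = 2 states.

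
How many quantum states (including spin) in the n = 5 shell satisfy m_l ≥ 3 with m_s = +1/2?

Go through l = 0, …, 4 (the values permitted for n = 5).
Orbitals with m_l ≥ 3, by l: l=3 → 1; l=4 → 2.
Orbitals: 1 + 2 = 3. With m_s fixed to a single value there is one state per orbital, giving 3 states.

3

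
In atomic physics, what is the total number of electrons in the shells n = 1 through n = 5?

Shell n has n² orbitals: 1²=1 + 2²=4 + 3²=9 + 4²=16 + 5²=25 = 55 orbitals.
Two spin states per orbital: 2 × 55 = 110 electrons.

110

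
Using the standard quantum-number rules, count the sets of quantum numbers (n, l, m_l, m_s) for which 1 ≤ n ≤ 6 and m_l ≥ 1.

70

Work shell by shell — for each n, count the (l, m_l) pairs that satisfy m_l ≥ 1:
n=2 → 1; n=3 → 3; n=4 → 6; n=5 → 10; n=6 → 15.
Orbitals: 1 + 3 + 6 + 10 + 15 = 35. Including both spin states (m_s = ±1/2) gives 2 × 35 = 70 states.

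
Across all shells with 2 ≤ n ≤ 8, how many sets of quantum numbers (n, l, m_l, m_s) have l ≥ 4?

For each n in the range, tally the orbitals obeying l ≥ 4:
n=5 → 9; n=6 → 20; n=7 → 33; n=8 → 48.
Orbitals: 9 + 20 + 33 + 48 = 110. Including both spin states (m_s = ±1/2) gives 2 × 110 = 220 states.

220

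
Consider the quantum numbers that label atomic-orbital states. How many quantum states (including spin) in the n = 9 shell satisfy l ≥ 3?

144

Go through l = 0, …, 8 (the values permitted for n = 9).
Orbitals with l ≥ 3, by l: l=3 → 7; l=4 → 9; l=5 → 11; l=6 → 13; l=7 → 15; l=8 → 17.
Orbitals: 7 + 9 + 11 + 13 + 15 + 17 = 72. Each orbital carries two spin states, so 72 × 2 = 144 states.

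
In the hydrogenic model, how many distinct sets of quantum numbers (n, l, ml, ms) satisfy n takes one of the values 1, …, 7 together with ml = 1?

Go shell by shell, enumerating (l, ml) with ml = 1:
n=2 → 1; n=3 → 2; n=4 → 3; n=5 → 4; n=6 → 5; n=7 → 6.
Orbitals: 1 + 2 + 3 + 4 + 5 + 6 = 21. Including both spin states (ms = ±1/2) gives 2 × 21 = 42 states.

42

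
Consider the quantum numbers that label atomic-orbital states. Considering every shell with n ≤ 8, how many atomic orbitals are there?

Total orbitals = 1² + 2² + 3² + 4² + 5² + 6² + 7² + 8² = 204.

204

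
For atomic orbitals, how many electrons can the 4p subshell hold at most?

6

A subshell with l = 1 has 2l+1 = 3 orbitals, each holding 2 electrons (spin ±1/2), so 3 × 2 = 6.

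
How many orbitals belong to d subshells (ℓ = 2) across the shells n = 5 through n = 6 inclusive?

10

A d subshell (ℓ = 2) exists for every n ≥ 3, so shells n = 5, 6 each contribute one — 2 subshells.
Since each d subshell has 2·2+1 = 5 orbitals, the total is 2 × 5 = 10.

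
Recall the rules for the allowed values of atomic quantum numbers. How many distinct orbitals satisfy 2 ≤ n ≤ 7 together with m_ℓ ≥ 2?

Work shell by shell — for each n, count the (ℓ, m_ℓ) pairs that satisfy m_ℓ ≥ 2:
n=3 → 1; n=4 → 3; n=5 → 6; n=6 → 10; n=7 → 15.
Total orbitals: 1 + 3 + 6 + 10 + 15 = 35.

35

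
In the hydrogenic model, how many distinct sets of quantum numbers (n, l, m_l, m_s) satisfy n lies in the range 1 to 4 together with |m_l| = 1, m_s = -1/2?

Go shell by shell, enumerating (l, m_l) with |m_l| = 1:
n=2 → 2; n=3 → 4; n=4 → 6.
Orbitals: 2 + 4 + 6 = 12. With m_s fixed to -1/2 there is one state per orbital, so 12 states.

12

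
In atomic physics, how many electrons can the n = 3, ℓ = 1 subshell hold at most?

A subshell with ℓ = 1 has 2ℓ+1 = 3 orbitals, each holding 2 electrons (spin ±1/2), so 3 × 2 = 6.

6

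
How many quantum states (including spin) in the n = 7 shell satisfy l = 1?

6

The n = 7 shell has l = 0 through 6; check each.
Orbitals with l = 1, by l: l=1 → 3.
Orbitals: 3. Each orbital carries two spin states, so 3 × 2 = 6 states.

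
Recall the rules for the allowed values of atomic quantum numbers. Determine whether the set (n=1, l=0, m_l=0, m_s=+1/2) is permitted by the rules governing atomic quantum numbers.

Yes

n = 1 is a positive integer. l = 0 satisfies 0 ≤ l ≤ n−1 = 0. m_l = 0 lies in the range −l … +l (here 0). m_s = +1/2 is one of ±1/2.
All four constraints are satisfied.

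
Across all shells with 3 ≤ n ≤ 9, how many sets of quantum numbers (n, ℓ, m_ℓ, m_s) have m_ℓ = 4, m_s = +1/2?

Per-shell orbital counts meeting the constraint:
n=5 → 1; n=6 → 2; n=7 → 3; n=8 → 4; n=9 → 5.
Orbitals: 1 + 2 + 3 + 4 + 5 = 15. With m_s fixed to +1/2 there is one state per orbital, so 15 states.

15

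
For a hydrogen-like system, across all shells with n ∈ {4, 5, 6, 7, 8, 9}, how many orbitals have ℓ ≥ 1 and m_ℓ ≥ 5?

Treat each shell separately and count matching orbitals:
n=6 → 1; n=7 → 3; n=8 → 6; n=9 → 10.
Total orbitals: 1 + 3 + 6 + 10 = 20.

20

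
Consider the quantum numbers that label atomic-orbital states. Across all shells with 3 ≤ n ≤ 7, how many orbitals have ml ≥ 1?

55

Work shell by shell — for each n, count the (l, ml) pairs that satisfy ml ≥ 1:
n=3 → 3; n=4 → 6; n=5 → 10; n=6 → 15; n=7 → 21.
Total orbitals: 3 + 6 + 10 + 15 + 21 = 55.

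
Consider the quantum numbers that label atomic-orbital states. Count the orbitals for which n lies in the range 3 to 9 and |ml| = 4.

30

For each n in the range, tally the orbitals obeying |ml| = 4:
n=5 → 2; n=6 → 4; n=7 → 6; n=8 → 8; n=9 → 10.
Total orbitals: 2 + 4 + 6 + 8 + 10 = 30.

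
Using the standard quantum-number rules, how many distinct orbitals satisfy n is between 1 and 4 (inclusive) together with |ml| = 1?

12

Work shell by shell — for each n, count the (l, ml) pairs that satisfy |ml| = 1:
n=2 → 2; n=3 → 4; n=4 → 6.
Total orbitals: 2 + 4 + 6 = 12.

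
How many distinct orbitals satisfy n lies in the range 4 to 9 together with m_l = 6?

6

For each n in the range, tally the orbitals obeying m_l = 6:
n=7 → 1; n=8 → 2; n=9 → 3.
Total orbitals: 1 + 2 + 3 = 6.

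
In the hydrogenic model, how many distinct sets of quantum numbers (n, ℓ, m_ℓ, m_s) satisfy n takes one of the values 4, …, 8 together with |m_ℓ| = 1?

100

Work shell by shell — for each n, count the (ℓ, m_ℓ) pairs that satisfy |m_ℓ| = 1:
n=4 → 6; n=5 → 8; n=6 → 10; n=7 → 12; n=8 → 14.
Orbitals: 6 + 8 + 10 + 12 + 14 = 50. Including both spin states (m_s = ±1/2) gives 2 × 50 = 100 states.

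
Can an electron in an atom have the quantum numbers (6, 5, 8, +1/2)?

The magnetic quantum number must satisfy −l ≤ ml ≤ l. With l = 5, ml can only be -5, -4, -3, -2, -1, 0, 1, 2, 3, 4, 5, so ml = 8 is forbidden.

Invalid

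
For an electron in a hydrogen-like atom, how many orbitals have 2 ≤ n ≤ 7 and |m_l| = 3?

Per-shell orbital counts meeting the constraint:
n=4 → 2; n=5 → 4; n=6 → 6; n=7 → 8.
Total orbitals: 2 + 4 + 6 + 8 = 20.

20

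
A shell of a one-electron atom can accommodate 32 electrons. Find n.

2n² = 32 ⇒ n² = 16 ⇒ n = 4.

n = 4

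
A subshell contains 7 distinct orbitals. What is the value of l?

l = 3

2l+1 = 7 gives l = 3.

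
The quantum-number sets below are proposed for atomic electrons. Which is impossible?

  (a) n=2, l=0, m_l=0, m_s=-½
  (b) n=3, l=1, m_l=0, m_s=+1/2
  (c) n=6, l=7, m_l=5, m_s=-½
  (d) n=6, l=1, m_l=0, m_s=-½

(c) has l = 7 ≥ n = 6, violating 0 ≤ l ≤ n−1.
The remaining sets (a), (b), (d) satisfy all four rules.

(c)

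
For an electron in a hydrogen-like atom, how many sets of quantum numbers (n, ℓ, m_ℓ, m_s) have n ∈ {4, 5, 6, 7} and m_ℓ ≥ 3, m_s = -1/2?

Treat each shell separately and count matching orbitals:
n=4 → 1; n=5 → 3; n=6 → 6; n=7 → 10.
Orbitals: 1 + 3 + 6 + 10 = 20. With m_s fixed to -1/2 there is one state per orbital, so 20 states.

20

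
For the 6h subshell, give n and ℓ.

The leading integer gives n = 6; the letter 'h' means ℓ = 5.

n = 6, ℓ = 5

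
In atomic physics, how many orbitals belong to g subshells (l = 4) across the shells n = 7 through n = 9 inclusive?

A g subshell (l = 4) exists for every n ≥ 5, so shells n = 7, 8, 9 each contribute one — 3 subshells.
Since each g subshell has 2·4+1 = 9 orbitals, the total is 3 × 9 = 27.

27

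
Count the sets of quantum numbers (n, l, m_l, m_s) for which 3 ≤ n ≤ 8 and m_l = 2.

42

Treat each shell separately and count matching orbitals:
n=3 → 1; n=4 → 2; n=5 → 3; n=6 → 4; n=7 → 5; n=8 → 6.
Orbitals: 1 + 2 + 3 + 4 + 5 + 6 = 21. Including both spin states (m_s = ±1/2) gives 2 × 21 = 42 states.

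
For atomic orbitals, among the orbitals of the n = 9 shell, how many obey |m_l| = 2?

14

Go through l = 0, …, 8 (the values permitted for n = 9).
The (l, m_l) pairs meeting |m_l| = 2 give: l=2 → 2; l=3 → 2; l=4 → 2; l=5 → 2; l=6 → 2; l=7 → 2; l=8 → 2.
Total orbitals: 2 + 2 + 2 + 2 + 2 + 2 + 2 = 14.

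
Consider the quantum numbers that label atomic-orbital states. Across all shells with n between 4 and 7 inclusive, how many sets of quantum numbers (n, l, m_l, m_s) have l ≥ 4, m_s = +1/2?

Count contributing orbitals for each principal shell:
n=5 → 9; n=6 → 20; n=7 → 33.
Orbitals: 9 + 20 + 33 = 62. With m_s fixed to +1/2 there is one state per orbital, so 62 states.

62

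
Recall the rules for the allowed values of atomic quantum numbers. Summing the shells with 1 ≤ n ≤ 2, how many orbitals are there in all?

5

Shell n has n² orbitals: 1²=1 + 2²=4 = 5 orbitals.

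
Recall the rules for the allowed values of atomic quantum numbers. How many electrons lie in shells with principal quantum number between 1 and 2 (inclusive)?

Shell n has n² orbitals: 1²=1 + 2²=4 = 5 orbitals.
Two spin states per orbital: 2 × 5 = 10 electrons.

10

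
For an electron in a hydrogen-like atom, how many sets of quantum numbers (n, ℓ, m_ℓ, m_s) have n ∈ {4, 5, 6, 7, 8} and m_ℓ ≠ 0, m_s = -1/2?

160

Go shell by shell, enumerating (ℓ, m_ℓ) with m_ℓ ≠ 0:
n=4 → 12; n=5 → 20; n=6 → 30; n=7 → 42; n=8 → 56.
Orbitals: 12 + 20 + 30 + 42 + 56 = 160. With m_s fixed to -1/2 there is one state per orbital, so 160 states.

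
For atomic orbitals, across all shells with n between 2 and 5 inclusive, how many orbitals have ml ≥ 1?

Count contributing orbitals for each principal shell:
n=2 → 1; n=3 → 3; n=4 → 6; n=5 → 10.
Total orbitals: 1 + 3 + 6 + 10 = 20.

20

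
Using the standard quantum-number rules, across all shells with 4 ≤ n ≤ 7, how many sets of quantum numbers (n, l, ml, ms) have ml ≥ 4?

Treat each shell separately and count matching orbitals:
n=5 → 1; n=6 → 3; n=7 → 6.
Orbitals: 1 + 3 + 6 = 10. Including both spin states (ms = ±1/2) gives 2 × 10 = 20 states.

20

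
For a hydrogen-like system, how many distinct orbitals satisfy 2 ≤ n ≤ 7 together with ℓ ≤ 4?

For each n in the range, tally the orbitals obeying ℓ ≤ 4:
n=2 → 4; n=3 → 9; n=4 → 16; n=5 → 25; n=6 → 25; n=7 → 25.
Total orbitals: 4 + 9 + 16 + 25 + 25 + 25 = 104.

104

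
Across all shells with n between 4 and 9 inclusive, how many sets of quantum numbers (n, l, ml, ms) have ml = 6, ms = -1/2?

Per-shell orbital counts meeting the constraint:
n=7 → 1; n=8 → 2; n=9 → 3.
Orbitals: 1 + 2 + 3 = 6. With ms fixed to -1/2 there is one state per orbital, so 6 states.

6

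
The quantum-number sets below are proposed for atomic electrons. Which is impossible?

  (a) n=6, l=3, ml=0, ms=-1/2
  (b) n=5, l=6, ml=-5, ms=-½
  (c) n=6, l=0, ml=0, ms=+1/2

(b) has l = 6 ≥ n = 5, violating 0 ≤ l ≤ n−1.
The remaining sets (a), (c) satisfy all four rules.

(b)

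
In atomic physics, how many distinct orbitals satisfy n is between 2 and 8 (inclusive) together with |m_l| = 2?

Count contributing orbitals for each principal shell:
n=3 → 2; n=4 → 4; n=5 → 6; n=6 → 8; n=7 → 10; n=8 → 12.
Total orbitals: 2 + 4 + 6 + 8 + 10 + 12 = 42.

42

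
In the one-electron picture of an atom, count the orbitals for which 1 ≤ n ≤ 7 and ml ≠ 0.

For each n in the range, tally the orbitals obeying ml ≠ 0:
n=2 → 2; n=3 → 6; n=4 → 12; n=5 → 20; n=6 → 30; n=7 → 42.
Total orbitals: 2 + 6 + 12 + 20 + 30 + 42 = 112.

112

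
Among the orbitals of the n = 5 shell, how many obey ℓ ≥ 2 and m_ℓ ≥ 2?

Go through ℓ = 0, …, 4 (the values permitted for n = 5).
Contributions: ℓ=2 → 1; ℓ=3 → 2; ℓ=4 → 3.
Total orbitals: 1 + 2 + 3 = 6.

6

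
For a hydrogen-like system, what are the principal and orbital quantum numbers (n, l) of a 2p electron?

n = 2, l = 1

The leading integer gives n = 2; the letter 'p' means l = 1.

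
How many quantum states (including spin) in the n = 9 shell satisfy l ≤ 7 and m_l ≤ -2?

With n = 9 the allowed l are 0, 1, …, 8.
The (l, m_l) pairs meeting l ≤ 7 and m_l ≤ -2 give: l=2 → 1; l=3 → 2; l=4 → 3; l=5 → 4; l=6 → 5; l=7 → 6.
Orbitals: 1 + 2 + 3 + 4 + 5 + 6 = 21. Each orbital carries two spin states, so 21 × 2 = 42 states.

42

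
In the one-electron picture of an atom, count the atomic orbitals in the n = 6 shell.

The n = 6 shell contains n² = 6² = 36 orbitals.

36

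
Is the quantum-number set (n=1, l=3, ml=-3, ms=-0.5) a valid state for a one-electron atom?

No

The orbital quantum number must satisfy 0 ≤ l ≤ n−1. With n = 1 the allowed l values are 0, so l = 3 is out of range.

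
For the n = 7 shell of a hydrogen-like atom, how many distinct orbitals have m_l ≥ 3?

10

Contributions: l=3 → 1; l=4 → 2; l=5 → 3; l=6 → 4.
Total orbitals: 1 + 2 + 3 + 4 = 10.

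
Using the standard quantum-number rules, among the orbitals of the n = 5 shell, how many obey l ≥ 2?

For n = 5, l ranges over 0 … 4.
Orbitals with l ≥ 2, by l: l=2 → 5; l=3 → 7; l=4 → 9.
Total orbitals: 5 + 7 + 9 = 21.

21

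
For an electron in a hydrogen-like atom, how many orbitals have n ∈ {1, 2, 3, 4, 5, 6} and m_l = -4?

Count contributing orbitals for each principal shell:
n=5 → 1; n=6 → 2.
Total orbitals: 1 + 2 = 3.

3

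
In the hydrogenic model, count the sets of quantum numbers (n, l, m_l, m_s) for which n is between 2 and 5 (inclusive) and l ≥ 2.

76

Work shell by shell — for each n, count the (l, m_l) pairs that satisfy l ≥ 2:
n=3 → 5; n=4 → 12; n=5 → 21.
Orbitals: 5 + 12 + 21 = 38. Including both spin states (m_s = ±1/2) gives 2 × 38 = 76 states.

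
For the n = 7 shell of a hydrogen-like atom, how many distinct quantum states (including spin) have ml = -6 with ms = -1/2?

1

The n = 7 shell has l = 0 through 6; check each.
Orbitals with ml = -6, by l: l=6 → 1.
Orbitals: 1. With ms fixed to a single value there is one state per orbital, giving 1 state.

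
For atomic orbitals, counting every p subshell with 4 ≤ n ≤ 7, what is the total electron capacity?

24

A p subshell (l = 1) exists for every n ≥ 2, so shells n = 4, 5, 6, 7 each contribute one — 4 subshells.
Since each p subshell holds 2(2·1+1) = 6 electrons, the total is 4 × 6 = 24.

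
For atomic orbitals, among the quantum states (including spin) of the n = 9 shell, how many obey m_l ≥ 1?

72

For n = 9, l ranges over 0 … 8.
Contributions: l=1 → 1; l=2 → 2; l=3 → 3; l=4 → 4; l=5 → 5; l=6 → 6; l=7 → 7; l=8 → 8.
Orbitals: 1 + 2 + 3 + 4 + 5 + 6 + 7 + 8 = 36. Each orbital carries two spin states, so 36 × 2 = 72 states.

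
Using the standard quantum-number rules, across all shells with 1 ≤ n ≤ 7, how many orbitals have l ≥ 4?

For each n in the range, tally the orbitals obeying l ≥ 4:
n=5 → 9; n=6 → 20; n=7 → 33.
Total orbitals: 9 + 20 + 33 = 62.

62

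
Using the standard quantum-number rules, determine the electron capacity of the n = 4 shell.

32

A shell holds 2n² electrons: 2 × 4² = 2 × 16 = 32.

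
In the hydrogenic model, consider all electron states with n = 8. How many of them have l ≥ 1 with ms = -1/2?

63

The n = 8 shell has l = 0 through 7; check each.
Orbitals with l ≥ 1, by l: l=1 → 3; l=2 → 5; l=3 → 7; l=4 → 9; l=5 → 11; l=6 → 13; l=7 → 15.
Orbitals: 3 + 5 + 7 + 9 + 11 + 13 + 15 = 63. With ms fixed to a single value there is one state per orbital, giving 63 states.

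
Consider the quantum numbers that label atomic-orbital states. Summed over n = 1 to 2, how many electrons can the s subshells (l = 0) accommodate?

An s subshell (l = 0) exists for every n ≥ 1, so shells n = 1, 2 each contribute one — 2 subshells.
Since each s subshell holds 2(2·0+1) = 2 electrons, the total is 2 × 2 = 4.

4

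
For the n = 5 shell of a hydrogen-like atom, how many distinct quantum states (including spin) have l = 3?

For n = 5, l ranges over 0 … 4.
Contributions: l=3 → 7.
Orbitals: 7. Each orbital carries two spin states, so 7 × 2 = 14 states.

14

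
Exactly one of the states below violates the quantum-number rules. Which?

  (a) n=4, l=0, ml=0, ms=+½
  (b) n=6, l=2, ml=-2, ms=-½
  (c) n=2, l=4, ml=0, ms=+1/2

(c) has l = 4 ≥ n = 2, violating 0 ≤ l ≤ n−1.
The remaining sets (a), (b) satisfy all four rules.

(c)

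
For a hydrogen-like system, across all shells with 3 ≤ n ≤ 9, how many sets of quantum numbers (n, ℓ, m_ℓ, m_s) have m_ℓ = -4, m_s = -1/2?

Count contributing orbitals for each principal shell:
n=5 → 1; n=6 → 2; n=7 → 3; n=8 → 4; n=9 → 5.
Orbitals: 1 + 2 + 3 + 4 + 5 = 15. With m_s fixed to -1/2 there is one state per orbital, so 15 states.

15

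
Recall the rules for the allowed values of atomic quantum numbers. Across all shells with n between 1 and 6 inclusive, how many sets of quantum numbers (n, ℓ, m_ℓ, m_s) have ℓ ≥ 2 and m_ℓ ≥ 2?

For each n in the range, tally the orbitals obeying ℓ ≥ 2 and m_ℓ ≥ 2:
n=3 → 1; n=4 → 3; n=5 → 6; n=6 → 10.
Orbitals: 1 + 3 + 6 + 10 = 20. Including both spin states (m_s = ±1/2) gives 2 × 20 = 40 states.

40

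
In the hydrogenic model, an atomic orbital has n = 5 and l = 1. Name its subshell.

5p

l = 1 corresponds to the letter 'p', so the subshell is 5p.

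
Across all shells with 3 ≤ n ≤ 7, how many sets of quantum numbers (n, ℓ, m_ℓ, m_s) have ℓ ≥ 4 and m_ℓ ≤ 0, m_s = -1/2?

Treat each shell separately and count matching orbitals:
n=5 → 5; n=6 → 11; n=7 → 18.
Orbitals: 5 + 11 + 18 = 34. With m_s fixed to -1/2 there is one state per orbital, so 34 states.

34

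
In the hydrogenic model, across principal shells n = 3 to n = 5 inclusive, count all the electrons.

Shell n has n² orbitals: 3²=9 + 4²=16 + 5²=25 = 50 orbitals.
Two spin states per orbital: 2 × 50 = 100 electrons.

100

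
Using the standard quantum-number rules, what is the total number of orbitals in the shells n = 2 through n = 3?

13

Shell n has n² orbitals: 2²=4 + 3²=9 = 13 orbitals.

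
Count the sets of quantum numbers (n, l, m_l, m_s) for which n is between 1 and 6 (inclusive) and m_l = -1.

30

Go shell by shell, enumerating (l, m_l) with m_l = -1:
n=2 → 1; n=3 → 2; n=4 → 3; n=5 → 4; n=6 → 5.
Orbitals: 1 + 2 + 3 + 4 + 5 = 15. Including both spin states (m_s = ±1/2) gives 2 × 15 = 30 states.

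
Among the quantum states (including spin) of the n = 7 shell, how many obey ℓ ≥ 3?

80

Orbitals with ℓ ≥ 3, by ℓ: ℓ=3 → 7; ℓ=4 → 9; ℓ=5 → 11; ℓ=6 → 13.
Orbitals: 7 + 9 + 11 + 13 = 40. Each orbital carries two spin states, so 40 × 2 = 80 states.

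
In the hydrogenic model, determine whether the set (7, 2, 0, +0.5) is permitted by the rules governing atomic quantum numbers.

Yes

n = 7 is a positive integer. l = 2 satisfies 0 ≤ l ≤ n−1 = 6. ml = 0 lies in the range −l … +l (here −2 … 2). ms = +1/2 is one of ±1/2.
All four constraints are satisfied.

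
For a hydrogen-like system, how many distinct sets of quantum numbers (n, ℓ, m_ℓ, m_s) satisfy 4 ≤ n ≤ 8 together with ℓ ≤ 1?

40

For each n in the range, tally the orbitals obeying ℓ ≤ 1:
n=4 → 4; n=5 → 4; n=6 → 4; n=7 → 4; n=8 → 4.
Orbitals: 4 + 4 + 4 + 4 + 4 = 20. Including both spin states (m_s = ±1/2) gives 2 × 20 = 40 states.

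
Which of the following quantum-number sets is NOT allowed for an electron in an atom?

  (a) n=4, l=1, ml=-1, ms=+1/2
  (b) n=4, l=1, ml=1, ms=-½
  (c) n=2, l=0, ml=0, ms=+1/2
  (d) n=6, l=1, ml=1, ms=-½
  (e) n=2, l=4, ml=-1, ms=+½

(e)

(e) has l = 4 ≥ n = 2, violating 0 ≤ l ≤ n−1.
The remaining sets (a), (b), (c), (d) satisfy all four rules.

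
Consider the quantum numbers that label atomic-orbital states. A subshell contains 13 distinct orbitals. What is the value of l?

2l+1 = 13 gives l = 6.

l = 6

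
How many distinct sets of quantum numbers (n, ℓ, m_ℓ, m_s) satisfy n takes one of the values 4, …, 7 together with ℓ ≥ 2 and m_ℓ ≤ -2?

For each n in the range, tally the orbitals obeying ℓ ≥ 2 and m_ℓ ≤ -2:
n=4 → 3; n=5 → 6; n=6 → 10; n=7 → 15.
Orbitals: 3 + 6 + 10 + 15 = 34. Including both spin states (m_s = ±1/2) gives 2 × 34 = 68 states.

68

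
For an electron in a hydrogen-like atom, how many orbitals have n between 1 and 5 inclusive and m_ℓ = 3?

Work shell by shell — for each n, count the (ℓ, m_ℓ) pairs that satisfy m_ℓ = 3:
n=4 → 1; n=5 → 2.
Total orbitals: 1 + 2 = 3.

3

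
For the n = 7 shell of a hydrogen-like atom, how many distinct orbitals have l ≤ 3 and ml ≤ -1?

The (l, ml) pairs meeting l ≤ 3 and ml ≤ -1 give: l=1 → 1; l=2 → 2; l=3 → 3.
Total orbitals: 1 + 2 + 3 = 6.

6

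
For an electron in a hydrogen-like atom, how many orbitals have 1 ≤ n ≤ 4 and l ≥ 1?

Work shell by shell — for each n, count the (l, ml) pairs that satisfy l ≥ 1:
n=2 → 3; n=3 → 8; n=4 → 15.
Total orbitals: 3 + 8 + 15 = 26.

26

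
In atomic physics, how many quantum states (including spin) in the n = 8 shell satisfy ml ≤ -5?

Go through l = 0, …, 7 (the values permitted for n = 8).
Per l-value: l=5 → 1; l=6 → 2; l=7 → 3.
Orbitals: 1 + 2 + 3 = 6. Each orbital carries two spin states, so 6 × 2 = 12 states.

12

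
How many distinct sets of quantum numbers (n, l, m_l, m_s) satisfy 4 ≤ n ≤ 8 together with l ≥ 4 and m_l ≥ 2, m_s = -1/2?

For each n in the range, tally the orbitals obeying l ≥ 4 and m_l ≥ 2:
n=5 → 3; n=6 → 7; n=7 → 12; n=8 → 18.
Orbitals: 3 + 7 + 12 + 18 = 40. With m_s fixed to -1/2 there is one state per orbital, so 40 states.

40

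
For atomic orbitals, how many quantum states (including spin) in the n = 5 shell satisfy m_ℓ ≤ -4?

The n = 5 shell has ℓ = 0 through 4; check each.
Contributions: ℓ=4 → 1.
Orbitals: 1. Each orbital carries two spin states, so 1 × 2 = 2 states.

2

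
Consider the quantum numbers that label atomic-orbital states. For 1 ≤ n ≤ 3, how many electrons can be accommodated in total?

Total orbitals = 1² + 2² + 3² = 14. Doubling for spin gives 28 electrons.

28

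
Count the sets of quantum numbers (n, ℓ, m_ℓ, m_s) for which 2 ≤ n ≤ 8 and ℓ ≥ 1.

Treat each shell separately and count matching orbitals:
n=2 → 3; n=3 → 8; n=4 → 15; n=5 → 24; n=6 → 35; n=7 → 48; n=8 → 63.
Orbitals: 3 + 8 + 15 + 24 + 35 + 48 + 63 = 196. Including both spin states (m_s = ±1/2) gives 2 × 196 = 392 states.

392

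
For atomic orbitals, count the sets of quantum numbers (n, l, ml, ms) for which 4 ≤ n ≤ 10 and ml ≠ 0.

644

For each n in the range, tally the orbitals obeying ml ≠ 0:
n=4 → 12; n=5 → 20; n=6 → 30; n=7 → 42; n=8 → 56; n=9 → 72; n=10 → 90.
Orbitals: 12 + 20 + 30 + 42 + 56 + 72 + 90 = 322. Including both spin states (ms = ±1/2) gives 2 × 322 = 644 states.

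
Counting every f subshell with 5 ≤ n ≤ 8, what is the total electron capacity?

56

An f subshell (ℓ = 3) exists for every n ≥ 4, so shells n = 5, 6, 7, 8 each contribute one — 4 subshells.
Since each f subshell holds 2(2·3+1) = 14 electrons, the total is 4 × 14 = 56.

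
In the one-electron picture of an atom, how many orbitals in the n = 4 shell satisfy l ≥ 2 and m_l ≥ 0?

7

For n = 4, l ranges over 0 … 3.
Per l-value: l=2 → 3; l=3 → 4.
Total orbitals: 3 + 4 = 7.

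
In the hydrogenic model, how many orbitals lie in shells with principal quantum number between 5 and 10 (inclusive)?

355

Shell n has n² orbitals: 5²=25 + 6²=36 + 7²=49 + 8²=64 + 9²=81 + 10²=100 = 355 orbitals.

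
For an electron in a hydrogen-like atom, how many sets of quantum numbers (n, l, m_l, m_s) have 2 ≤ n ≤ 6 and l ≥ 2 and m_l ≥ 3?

Treat each shell separately and count matching orbitals:
n=4 → 1; n=5 → 3; n=6 → 6.
Orbitals: 1 + 3 + 6 = 10. Including both spin states (m_s = ±1/2) gives 2 × 10 = 20 states.

20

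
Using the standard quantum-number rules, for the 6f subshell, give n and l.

The leading integer gives n = 6; the letter 'f' means l = 3.

n = 6, l = 3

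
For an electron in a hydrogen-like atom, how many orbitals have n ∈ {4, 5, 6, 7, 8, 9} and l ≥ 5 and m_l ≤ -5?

20

Work shell by shell — for each n, count the (l, m_l) pairs that satisfy l ≥ 5 and m_l ≤ -5:
n=6 → 1; n=7 → 3; n=8 → 6; n=9 → 10.
Total orbitals: 1 + 3 + 6 + 10 = 20.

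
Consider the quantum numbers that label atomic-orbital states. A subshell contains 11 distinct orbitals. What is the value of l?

2l+1 = 11 gives l = 5.

l = 5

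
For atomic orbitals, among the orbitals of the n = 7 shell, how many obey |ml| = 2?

10

Go through l = 0, …, 6 (the values permitted for n = 7).
The (l, ml) pairs meeting |ml| = 2 give: l=2 → 2; l=3 → 2; l=4 → 2; l=5 → 2; l=6 → 2.
Total orbitals: 2 + 2 + 2 + 2 + 2 = 10.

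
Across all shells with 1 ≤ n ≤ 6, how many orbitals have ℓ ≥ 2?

Count contributing orbitals for each principal shell:
n=3 → 5; n=4 → 12; n=5 → 21; n=6 → 32.
Total orbitals: 5 + 12 + 21 + 32 = 70.

70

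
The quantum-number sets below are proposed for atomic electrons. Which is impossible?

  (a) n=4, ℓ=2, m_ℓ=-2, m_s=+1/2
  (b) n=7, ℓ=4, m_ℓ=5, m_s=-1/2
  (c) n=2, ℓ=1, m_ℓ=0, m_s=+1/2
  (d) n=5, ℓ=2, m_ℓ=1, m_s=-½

(b)

(b) has |m_ℓ| = 5 > ℓ = 4, violating −ℓ ≤ m_ℓ ≤ ℓ.
The remaining sets (a), (c), (d) satisfy all four rules.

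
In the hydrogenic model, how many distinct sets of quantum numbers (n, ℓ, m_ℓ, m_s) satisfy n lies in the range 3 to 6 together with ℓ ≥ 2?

Count contributing orbitals for each principal shell:
n=3 → 5; n=4 → 12; n=5 → 21; n=6 → 32.
Orbitals: 5 + 12 + 21 + 32 = 70. Including both spin states (m_s = ±1/2) gives 2 × 70 = 140 states.

140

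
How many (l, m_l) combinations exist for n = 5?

The n = 5 shell contains n² = 5² = 25 orbitals.

25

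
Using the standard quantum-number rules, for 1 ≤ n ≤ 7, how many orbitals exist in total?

Total orbitals = 1² + 2² + 3² + 4² + 5² + 6² + 7² = 140.

140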